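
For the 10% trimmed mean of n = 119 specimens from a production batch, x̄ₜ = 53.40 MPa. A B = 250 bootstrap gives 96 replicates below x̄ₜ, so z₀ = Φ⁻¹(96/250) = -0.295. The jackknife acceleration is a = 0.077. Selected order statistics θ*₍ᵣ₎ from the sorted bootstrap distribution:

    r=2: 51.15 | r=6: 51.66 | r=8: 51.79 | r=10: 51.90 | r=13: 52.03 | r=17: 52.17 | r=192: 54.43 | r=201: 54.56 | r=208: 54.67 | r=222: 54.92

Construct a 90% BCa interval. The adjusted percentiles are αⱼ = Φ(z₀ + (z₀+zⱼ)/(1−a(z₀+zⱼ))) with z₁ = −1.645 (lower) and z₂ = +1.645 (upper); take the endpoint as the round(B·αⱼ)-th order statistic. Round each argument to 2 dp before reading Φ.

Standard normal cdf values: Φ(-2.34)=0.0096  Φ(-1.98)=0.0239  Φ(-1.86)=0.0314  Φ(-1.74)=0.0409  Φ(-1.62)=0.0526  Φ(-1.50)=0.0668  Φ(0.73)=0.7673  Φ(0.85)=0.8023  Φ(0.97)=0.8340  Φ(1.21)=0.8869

Lower: z₀ + z₁ = -0.295 + (-1.645) = -1.940; 1 − a(z₀+z₁) = 1 − (0.077)(-1.940) = 1.1494; argument = -0.295 + (-1.940)/1.1494 = -1.9829 → -1.98.
α₁ = Φ(-1.98) = 0.0239; rank = round(250 × 0.0239) = 6; θ*₍6₎ = 51.66.
Upper: z₀ + z₂ = 1.350; 1 − a(z₀+z₂) = 0.8961; argument = 1.2116 → 1.21; α₂ = 0.8869; rank = 222; θ*₍222₎ = 54.92.

(51.66, 54.92)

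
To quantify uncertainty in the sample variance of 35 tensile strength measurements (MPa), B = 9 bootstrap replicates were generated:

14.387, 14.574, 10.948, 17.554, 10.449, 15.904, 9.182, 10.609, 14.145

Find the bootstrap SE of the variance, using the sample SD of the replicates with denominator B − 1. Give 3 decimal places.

Bootstrap SE is the standard deviation of the 9 replicate variances.
Mean of replicates: (14.387 + 14.574 + 10.948 + 17.554 + 10.449 + 15.904 + 9.182 + 10.609 + 14.145) / 9 = 117.7520 / 9 = 13.0836
Sum of squared deviations: (+1.3034)² + (+1.4904)² + (−2.1356)² + (+4.4704)² + (−2.6346)² + (+2.8204)² + (−3.9016)² + (−2.4746)² + (+1.0614)² = 65.8339
Variance = 65.8339 / 8 = 8.2292
SE* = √8.2292

SE* = 2.869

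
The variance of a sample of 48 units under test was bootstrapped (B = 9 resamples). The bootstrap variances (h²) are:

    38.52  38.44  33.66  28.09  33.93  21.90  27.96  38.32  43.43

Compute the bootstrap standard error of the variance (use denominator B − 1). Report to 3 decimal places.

SE* = 6.758

Bootstrap SE is the standard deviation of the 9 replicate variances.
Mean of replicates: (38.52 + 38.44 + 33.66 + 28.09 + 33.93 + 21.90 + 27.96 + 38.32 + 43.43) / 9 = 304.2500 / 9 = 33.8056
Sum of squared deviations: (+4.7144)² + (+4.6344)² + (−0.1456)² + (−5.7156)² + (+0.1244)² + (−11.9056)² + (−5.8456)² + (+4.5144)² + (+9.6244)² = 365.3312
Variance = 365.3312 / 8 = 45.6664
SE* = √45.6664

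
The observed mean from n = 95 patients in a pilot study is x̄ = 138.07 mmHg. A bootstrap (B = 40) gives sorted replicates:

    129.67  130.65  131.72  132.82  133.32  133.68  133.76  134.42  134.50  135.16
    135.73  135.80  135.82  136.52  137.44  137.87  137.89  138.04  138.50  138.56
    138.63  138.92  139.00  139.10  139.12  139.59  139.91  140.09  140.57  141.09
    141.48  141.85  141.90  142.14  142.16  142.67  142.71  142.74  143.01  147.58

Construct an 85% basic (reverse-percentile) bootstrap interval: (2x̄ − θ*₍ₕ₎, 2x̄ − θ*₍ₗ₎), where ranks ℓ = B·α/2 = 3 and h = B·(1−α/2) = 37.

Percentile endpoints at ranks 3 and 37: θ*₍3₎ = 131.72, θ*₍37₎ = 142.71.
Basic interval reflects these around x̄:
  lower = 2 × 138.07 − 142.71 = 133.43
  upper = 2 × 138.07 − 131.72 = 144.42

(133.43, 144.42)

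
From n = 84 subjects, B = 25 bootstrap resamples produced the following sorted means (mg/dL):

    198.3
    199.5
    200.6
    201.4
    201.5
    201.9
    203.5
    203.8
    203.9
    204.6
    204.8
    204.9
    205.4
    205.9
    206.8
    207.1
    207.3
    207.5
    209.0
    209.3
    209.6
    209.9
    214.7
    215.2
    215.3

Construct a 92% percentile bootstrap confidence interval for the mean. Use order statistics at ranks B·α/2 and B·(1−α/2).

α = 0.08; lower rank = 25 × 0.040 = 1; upper rank = 25 × 0.960 = 24.
The 1st smallest replicate is 198.3; the 24th is 215.2.

(198.3, 215.2)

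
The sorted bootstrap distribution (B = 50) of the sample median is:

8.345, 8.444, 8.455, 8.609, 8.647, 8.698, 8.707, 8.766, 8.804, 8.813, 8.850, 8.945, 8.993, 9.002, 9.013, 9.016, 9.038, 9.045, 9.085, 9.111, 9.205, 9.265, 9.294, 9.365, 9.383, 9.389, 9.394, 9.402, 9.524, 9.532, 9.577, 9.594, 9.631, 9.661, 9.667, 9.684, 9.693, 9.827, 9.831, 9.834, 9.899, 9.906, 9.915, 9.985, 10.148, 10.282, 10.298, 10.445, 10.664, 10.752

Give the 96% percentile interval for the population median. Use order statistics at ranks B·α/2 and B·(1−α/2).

α = 0.04; lower rank = 50 × 0.020 = 1; upper rank = 50 × 0.980 = 49.
The 1st smallest replicate is 8.345; the 49th is 10.664.

(8.345, 10.664)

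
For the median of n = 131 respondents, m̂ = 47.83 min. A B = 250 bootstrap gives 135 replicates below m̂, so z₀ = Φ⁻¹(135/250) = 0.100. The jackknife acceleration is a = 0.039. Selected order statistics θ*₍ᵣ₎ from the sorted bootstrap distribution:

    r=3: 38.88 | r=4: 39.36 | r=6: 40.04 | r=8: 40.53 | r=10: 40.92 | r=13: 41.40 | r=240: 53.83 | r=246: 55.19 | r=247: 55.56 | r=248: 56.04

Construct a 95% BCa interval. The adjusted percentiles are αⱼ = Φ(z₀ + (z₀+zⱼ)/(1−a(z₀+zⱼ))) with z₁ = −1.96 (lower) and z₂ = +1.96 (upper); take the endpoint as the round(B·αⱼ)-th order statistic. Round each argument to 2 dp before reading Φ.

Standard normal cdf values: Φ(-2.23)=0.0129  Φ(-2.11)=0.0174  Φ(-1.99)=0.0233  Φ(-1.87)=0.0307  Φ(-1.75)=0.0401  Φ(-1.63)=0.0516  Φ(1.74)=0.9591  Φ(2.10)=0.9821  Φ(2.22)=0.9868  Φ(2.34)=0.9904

Lower: z₀ + z₁ = 0.100 + (-1.960) = -1.860; 1 − a(z₀+z₁) = 1 − (0.039)(-1.860) = 1.0725; argument = 0.100 + (-1.860)/1.0725 = -1.6342 → -1.63.
α₁ = Φ(-1.63) = 0.0516; rank = round(250 × 0.0516) = 13; θ*₍13₎ = 41.40.
Upper: z₀ + z₂ = 2.060; 1 − a(z₀+z₂) = 0.9197; argument = 2.3400 → 2.34; α₂ = 0.9904; rank = 248; θ*₍248₎ = 56.04.

(41.40, 56.04)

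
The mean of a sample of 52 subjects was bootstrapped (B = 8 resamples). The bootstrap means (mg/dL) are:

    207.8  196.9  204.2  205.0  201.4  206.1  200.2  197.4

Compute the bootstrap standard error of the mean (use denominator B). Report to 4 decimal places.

Bootstrap SE is the standard deviation of the 8 replicate means.
Mean of replicates: (207.8 + 196.9 + 204.2 + 205.0 + 201.4 + 206.1 + 200.2 + 197.4) / 8 = 1619.00000 / 8 = 202.37500
Sum of squared deviations: (+5.42500)² + (−5.47500)² + (+1.82500)² + (+2.62500)² + (−0.97500)² + (+3.72500)² + (−2.17500)² + (−4.97500)² = 113.93500
Variance = 113.93500 / 8 = 14.24187
SE* = √14.24187

SE* = 3.7738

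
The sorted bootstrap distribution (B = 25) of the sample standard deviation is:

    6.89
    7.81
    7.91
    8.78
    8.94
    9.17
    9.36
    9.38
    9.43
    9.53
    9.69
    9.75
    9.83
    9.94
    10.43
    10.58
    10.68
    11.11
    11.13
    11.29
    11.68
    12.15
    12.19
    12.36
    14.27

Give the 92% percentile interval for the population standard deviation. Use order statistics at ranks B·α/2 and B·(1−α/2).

(6.89, 12.36)

α = 0.08; lower rank = 25 × 0.040 = 1; upper rank = 25 × 0.960 = 24.
The 1st smallest replicate is 6.89; the 24th is 12.36.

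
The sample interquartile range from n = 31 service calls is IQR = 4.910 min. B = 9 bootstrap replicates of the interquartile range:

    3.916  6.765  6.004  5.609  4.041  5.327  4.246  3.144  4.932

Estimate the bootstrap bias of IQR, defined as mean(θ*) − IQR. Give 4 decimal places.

bias = −0.0229

mean(θ*) = (3.916 + 6.765 + 6.004 + 5.609 + 4.041 + 5.327 + 4.246 + 3.144 + 4.932) / 9 = 4.88711
bias = 4.88711 − 4.910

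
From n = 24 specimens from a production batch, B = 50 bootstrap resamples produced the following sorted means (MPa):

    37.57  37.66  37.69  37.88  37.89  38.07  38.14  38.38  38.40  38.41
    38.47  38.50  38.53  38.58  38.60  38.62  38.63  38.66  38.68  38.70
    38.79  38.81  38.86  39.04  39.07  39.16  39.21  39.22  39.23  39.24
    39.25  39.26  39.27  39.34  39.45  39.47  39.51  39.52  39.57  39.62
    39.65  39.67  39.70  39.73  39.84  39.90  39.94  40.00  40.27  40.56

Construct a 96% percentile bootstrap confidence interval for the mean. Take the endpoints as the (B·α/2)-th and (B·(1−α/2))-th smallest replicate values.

(37.57, 40.27)

α = 0.04; lower rank = 50 × 0.020 = 1; upper rank = 50 × 0.980 = 49.
The 1st smallest replicate is 37.57; the 49th is 40.27.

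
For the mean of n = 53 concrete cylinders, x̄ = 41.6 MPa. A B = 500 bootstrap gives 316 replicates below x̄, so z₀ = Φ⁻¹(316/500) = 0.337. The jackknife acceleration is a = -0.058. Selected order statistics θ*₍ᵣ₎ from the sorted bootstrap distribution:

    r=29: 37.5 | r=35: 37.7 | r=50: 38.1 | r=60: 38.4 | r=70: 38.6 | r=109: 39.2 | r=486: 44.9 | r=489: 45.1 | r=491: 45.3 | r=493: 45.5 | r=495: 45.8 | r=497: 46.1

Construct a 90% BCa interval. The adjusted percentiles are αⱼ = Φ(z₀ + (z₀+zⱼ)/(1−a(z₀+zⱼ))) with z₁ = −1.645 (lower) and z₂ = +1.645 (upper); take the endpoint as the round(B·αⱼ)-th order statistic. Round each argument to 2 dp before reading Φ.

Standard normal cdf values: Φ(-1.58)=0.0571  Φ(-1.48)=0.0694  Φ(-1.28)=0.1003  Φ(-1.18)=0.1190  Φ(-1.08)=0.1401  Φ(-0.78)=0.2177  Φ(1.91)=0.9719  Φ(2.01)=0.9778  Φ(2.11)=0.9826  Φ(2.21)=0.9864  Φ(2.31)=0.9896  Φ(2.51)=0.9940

Lower: z₀ + z₁ = 0.337 + (-1.645) = -1.308; 1 − a(z₀+z₁) = 1 − (-0.058)(-1.308) = 0.9241; argument = 0.337 + (-1.308)/0.9241 = -1.0784 → -1.08.
α₁ = Φ(-1.08) = 0.1401; rank = round(500 × 0.1401) = 70; θ*₍70₎ = 38.6.
Upper: z₀ + z₂ = 1.982; 1 − a(z₀+z₂) = 1.1150; argument = 2.1146 → 2.11; α₂ = 0.9826; rank = 491; θ*₍491₎ = 45.3.

(38.6, 45.3)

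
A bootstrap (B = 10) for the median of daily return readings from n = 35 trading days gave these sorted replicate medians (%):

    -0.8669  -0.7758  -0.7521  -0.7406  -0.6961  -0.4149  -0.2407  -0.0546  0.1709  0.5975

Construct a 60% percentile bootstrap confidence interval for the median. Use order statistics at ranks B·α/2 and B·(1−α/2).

(-0.7758, -0.0546)

α = 0.40; lower rank = 10 × 0.200 = 2; upper rank = 10 × 0.800 = 8.
The 2nd smallest replicate is -0.7758; the 8th is -0.0546.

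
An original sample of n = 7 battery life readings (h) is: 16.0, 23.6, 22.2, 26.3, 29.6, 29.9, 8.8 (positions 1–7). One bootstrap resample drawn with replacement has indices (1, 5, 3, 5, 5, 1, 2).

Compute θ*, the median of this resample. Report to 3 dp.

Resample values: 16.0, 29.6, 22.2, 29.6, 29.6, 16.0, 23.6.
Sorted: 16.0, 16.0, 22.2, 23.6, 29.6, 29.6, 29.6
Median = middle value = 23.600

θ* = 23.600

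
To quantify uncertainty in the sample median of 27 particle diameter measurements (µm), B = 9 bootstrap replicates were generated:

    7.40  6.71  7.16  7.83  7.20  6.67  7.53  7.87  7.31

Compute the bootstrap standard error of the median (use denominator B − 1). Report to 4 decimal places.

Bootstrap SE is the standard deviation of the 9 replicate medians.
Mean of replicates: (7.40 + 6.71 + 7.16 + 7.83 + 7.20 + 6.67 + 7.53 + 7.87 + 7.31) / 9 = 65.68000 / 9 = 7.29778
Sum of squared deviations: (+0.10222)² + (−0.58778)² + (−0.13778)² + (+0.53222)² + (−0.09778)² + (−0.62778)² + (+0.23222)² + (+0.57222)² + (+0.01222)² = 1.44336
Variance = 1.44336 / 8 = 0.18042
SE* = √0.18042

SE* = 0.4248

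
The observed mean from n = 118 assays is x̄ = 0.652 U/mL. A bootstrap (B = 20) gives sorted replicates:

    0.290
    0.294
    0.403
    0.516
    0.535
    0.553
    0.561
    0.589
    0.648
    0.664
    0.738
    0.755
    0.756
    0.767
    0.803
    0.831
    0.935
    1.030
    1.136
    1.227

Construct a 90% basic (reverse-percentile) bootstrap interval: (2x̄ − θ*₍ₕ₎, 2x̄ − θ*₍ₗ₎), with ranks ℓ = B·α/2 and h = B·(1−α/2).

(0.168, 1.014)

Percentile endpoints at ranks 1 and 19: θ*₍1₎ = 0.290, θ*₍19₎ = 1.136.
Basic interval reflects these around x̄:
  lower = 2 × 0.652 − 1.136 = 0.168
  upper = 2 × 0.652 − 0.290 = 1.014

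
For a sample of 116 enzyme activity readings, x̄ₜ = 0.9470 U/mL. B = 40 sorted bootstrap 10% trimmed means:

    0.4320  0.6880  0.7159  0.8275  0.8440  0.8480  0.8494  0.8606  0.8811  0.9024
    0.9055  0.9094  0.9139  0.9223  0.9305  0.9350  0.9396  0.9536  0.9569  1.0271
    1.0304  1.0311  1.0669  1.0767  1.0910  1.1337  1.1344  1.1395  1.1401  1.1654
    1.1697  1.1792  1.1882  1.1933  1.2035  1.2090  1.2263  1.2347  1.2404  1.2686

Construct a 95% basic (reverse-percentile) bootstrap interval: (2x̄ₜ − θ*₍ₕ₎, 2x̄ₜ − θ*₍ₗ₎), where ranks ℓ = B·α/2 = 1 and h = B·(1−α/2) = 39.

(0.6536, 1.4620)

Percentile endpoints at ranks 1 and 39: θ*₍1₎ = 0.4320, θ*₍39₎ = 1.2404.
Basic interval reflects these around x̄ₜ:
  lower = 2 × 0.9470 − 1.2404 = 0.6536
  upper = 2 × 0.9470 − 0.4320 = 1.4620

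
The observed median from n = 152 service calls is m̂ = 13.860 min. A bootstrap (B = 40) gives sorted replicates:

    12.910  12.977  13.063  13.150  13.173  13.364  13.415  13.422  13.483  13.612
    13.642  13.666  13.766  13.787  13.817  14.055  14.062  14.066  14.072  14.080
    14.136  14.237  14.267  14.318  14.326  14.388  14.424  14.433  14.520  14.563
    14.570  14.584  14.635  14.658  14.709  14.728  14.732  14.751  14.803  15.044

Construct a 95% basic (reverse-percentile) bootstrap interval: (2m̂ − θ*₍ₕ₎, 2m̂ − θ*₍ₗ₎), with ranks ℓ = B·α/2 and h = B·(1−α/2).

Percentile endpoints at ranks 1 and 39: θ*₍1₎ = 12.910, θ*₍39₎ = 14.803.
Basic interval reflects these around m̂:
  lower = 2 × 13.860 − 14.803 = 12.917
  upper = 2 × 13.860 − 12.910 = 14.810

(12.917, 14.810)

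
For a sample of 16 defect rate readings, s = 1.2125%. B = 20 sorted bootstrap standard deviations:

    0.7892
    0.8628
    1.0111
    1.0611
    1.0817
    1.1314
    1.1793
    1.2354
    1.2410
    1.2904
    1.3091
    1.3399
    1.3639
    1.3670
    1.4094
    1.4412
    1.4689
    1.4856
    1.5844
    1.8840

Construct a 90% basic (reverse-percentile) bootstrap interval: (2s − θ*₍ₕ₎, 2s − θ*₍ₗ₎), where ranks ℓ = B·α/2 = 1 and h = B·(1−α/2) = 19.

Percentile endpoints at ranks 1 and 19: θ*₍1₎ = 0.7892, θ*₍19₎ = 1.5844.
Basic interval reflects these around s:
  lower = 2 × 1.2125 − 1.5844 = 0.8406
  upper = 2 × 1.2125 − 0.7892 = 1.6358

(0.8406, 1.6358)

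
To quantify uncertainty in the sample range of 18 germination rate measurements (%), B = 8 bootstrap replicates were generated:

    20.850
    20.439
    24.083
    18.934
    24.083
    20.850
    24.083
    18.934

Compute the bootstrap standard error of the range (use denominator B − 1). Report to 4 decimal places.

SE* = 2.2408

Bootstrap SE is the standard deviation of the 8 replicate ranges.
Mean of replicates: (20.850 + 20.439 + 24.083 + 18.934 + 24.083 + 20.850 + 24.083 + 18.934) / 8 = 172.25600 / 8 = 21.53200
Sum of squared deviations: (−0.68200)² + (−1.09300)² + (+2.55100)² + (−2.59800)² + (+2.55100)² + (−0.68200)² + (+2.55100)² + (−2.59800)² = 35.14691
Variance = 35.14691 / 7 = 5.02099
SE* = √5.02099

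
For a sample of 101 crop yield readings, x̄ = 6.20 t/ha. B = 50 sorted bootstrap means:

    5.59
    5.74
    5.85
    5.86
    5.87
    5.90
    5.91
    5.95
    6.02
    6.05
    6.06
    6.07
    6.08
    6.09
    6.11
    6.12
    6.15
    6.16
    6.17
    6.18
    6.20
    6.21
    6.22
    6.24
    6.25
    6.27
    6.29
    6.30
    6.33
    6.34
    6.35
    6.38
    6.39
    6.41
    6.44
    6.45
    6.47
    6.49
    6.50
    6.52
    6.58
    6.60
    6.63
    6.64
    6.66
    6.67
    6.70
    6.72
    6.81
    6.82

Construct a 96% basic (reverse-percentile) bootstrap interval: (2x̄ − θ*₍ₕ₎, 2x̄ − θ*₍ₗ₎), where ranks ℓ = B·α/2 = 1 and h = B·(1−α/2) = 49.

(5.59, 6.81)

Percentile endpoints at ranks 1 and 49: θ*₍1₎ = 5.59, θ*₍49₎ = 6.81.
Basic interval reflects these around x̄:
  lower = 2 × 6.20 − 6.81 = 5.59
  upper = 2 × 6.20 − 5.59 = 6.81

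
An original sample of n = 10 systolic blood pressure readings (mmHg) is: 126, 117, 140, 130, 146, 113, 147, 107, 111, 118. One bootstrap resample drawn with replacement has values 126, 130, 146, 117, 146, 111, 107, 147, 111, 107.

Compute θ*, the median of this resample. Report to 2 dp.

θ* = 121.50

Sorted: 107, 107, 111, 111, 117, 126, 130, 146, 146, 147
Median = average of the two middle values = 121.50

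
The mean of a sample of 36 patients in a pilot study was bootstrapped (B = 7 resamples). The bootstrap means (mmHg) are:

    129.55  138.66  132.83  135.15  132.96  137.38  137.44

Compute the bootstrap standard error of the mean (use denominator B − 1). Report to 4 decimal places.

SE* = 3.2521

Bootstrap SE is the standard deviation of the 7 replicate means.
Mean of replicates: (129.55 + 138.66 + 132.83 + 135.15 + 132.96 + 137.38 + 137.44) / 7 = 943.97000 / 7 = 134.85286
Sum of squared deviations: (−5.30286)² + (+3.80714)² + (−2.02286)² + (+0.29714)² + (−1.89286)² + (+2.52714)² + (+2.58714)² = 63.45754
Variance = 63.45754 / 6 = 10.57626
SE* = √10.57626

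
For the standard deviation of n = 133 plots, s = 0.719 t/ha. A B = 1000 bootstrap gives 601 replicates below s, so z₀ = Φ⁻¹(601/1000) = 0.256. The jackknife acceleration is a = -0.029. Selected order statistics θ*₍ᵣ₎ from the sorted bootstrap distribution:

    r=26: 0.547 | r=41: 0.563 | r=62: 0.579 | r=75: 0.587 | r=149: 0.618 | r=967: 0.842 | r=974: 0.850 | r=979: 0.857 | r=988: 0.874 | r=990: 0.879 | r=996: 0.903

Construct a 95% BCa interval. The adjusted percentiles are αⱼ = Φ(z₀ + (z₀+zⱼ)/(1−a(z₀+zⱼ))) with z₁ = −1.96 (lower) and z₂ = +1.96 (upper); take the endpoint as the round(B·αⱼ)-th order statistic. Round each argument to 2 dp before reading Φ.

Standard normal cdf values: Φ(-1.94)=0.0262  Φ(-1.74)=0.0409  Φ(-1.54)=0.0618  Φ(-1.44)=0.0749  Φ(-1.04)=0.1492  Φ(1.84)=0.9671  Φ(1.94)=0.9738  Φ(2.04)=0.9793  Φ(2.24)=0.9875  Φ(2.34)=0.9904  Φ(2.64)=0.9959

(0.579, 0.879)

Lower: z₀ + z₁ = 0.256 + (-1.960) = -1.704; 1 − a(z₀+z₁) = 1 − (-0.029)(-1.704) = 0.9506; argument = 0.256 + (-1.704)/0.9506 = -1.5366 → -1.54.
α₁ = Φ(-1.54) = 0.0618; rank = round(1000 × 0.0618) = 62; θ*₍62₎ = 0.579.
Upper: z₀ + z₂ = 2.216; 1 − a(z₀+z₂) = 1.0643; argument = 2.3382 → 2.34; α₂ = 0.9904; rank = 990; θ*₍990₎ = 0.879.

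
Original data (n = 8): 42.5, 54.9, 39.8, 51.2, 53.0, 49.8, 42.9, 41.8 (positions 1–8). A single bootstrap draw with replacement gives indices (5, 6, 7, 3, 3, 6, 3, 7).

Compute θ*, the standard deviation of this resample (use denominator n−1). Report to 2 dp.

Resample values: 53.0, 49.8, 42.9, 39.8, 39.8, 49.8, 39.8, 42.9.
Mean = 44.7250; sum of squared deviations = 199.4150
s² = 199.4150 / 7 = 28.4879
s = √28.4879 = 5.34

θ* = 5.34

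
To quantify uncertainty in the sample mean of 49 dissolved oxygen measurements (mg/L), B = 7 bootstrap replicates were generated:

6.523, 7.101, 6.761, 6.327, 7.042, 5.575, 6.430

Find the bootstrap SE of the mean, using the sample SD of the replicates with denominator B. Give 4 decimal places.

SE* = 0.4788

Bootstrap SE is the standard deviation of the 7 replicate means.
Mean of replicates: (6.523 + 7.101 + 6.761 + 6.327 + 7.042 + 5.575 + 6.430) / 7 = 45.75900 / 7 = 6.53700
Sum of squared deviations: (−0.01400)² + (+0.56400)² + (+0.22400)² + (−0.21000)² + (+0.50500)² + (−0.96200)² + (−0.10700)² = 1.60449
Variance = 1.60449 / 7 = 0.22921
SE* = √0.22921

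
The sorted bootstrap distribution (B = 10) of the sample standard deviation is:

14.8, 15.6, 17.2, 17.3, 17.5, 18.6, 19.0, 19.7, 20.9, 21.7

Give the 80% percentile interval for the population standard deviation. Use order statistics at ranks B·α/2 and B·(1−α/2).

α = 0.20; lower rank = 10 × 0.100 = 1; upper rank = 10 × 0.900 = 9.
The 1st smallest replicate is 14.8; the 9th is 20.9.

(14.8, 20.9)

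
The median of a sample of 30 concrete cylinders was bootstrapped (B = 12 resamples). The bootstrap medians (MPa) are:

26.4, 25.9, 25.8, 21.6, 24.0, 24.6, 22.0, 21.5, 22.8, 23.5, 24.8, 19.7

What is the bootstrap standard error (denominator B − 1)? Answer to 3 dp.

SE* = 2.075

Bootstrap SE is the standard deviation of the 12 replicate medians.
Mean of replicates: (26.4 + 25.9 + 25.8 + 21.6 + 24.0 + 24.6 + 22.0 + 21.5 + 22.8 + 23.5 + 24.8 + 19.7) / 12 = 282.6000 / 12 = 23.5500
Sum of squared deviations: (+2.8500)² + (+2.3500)² + (+2.2500)² + (−1.9500)² + (+0.4500)² + (+1.0500)² + (−1.5500)² + (−2.0500)² + (−0.7500)² + (−0.0500)² + (+1.2500)² + (−3.8500)² = 47.3700
Variance = 47.3700 / 11 = 4.3064
SE* = √4.3064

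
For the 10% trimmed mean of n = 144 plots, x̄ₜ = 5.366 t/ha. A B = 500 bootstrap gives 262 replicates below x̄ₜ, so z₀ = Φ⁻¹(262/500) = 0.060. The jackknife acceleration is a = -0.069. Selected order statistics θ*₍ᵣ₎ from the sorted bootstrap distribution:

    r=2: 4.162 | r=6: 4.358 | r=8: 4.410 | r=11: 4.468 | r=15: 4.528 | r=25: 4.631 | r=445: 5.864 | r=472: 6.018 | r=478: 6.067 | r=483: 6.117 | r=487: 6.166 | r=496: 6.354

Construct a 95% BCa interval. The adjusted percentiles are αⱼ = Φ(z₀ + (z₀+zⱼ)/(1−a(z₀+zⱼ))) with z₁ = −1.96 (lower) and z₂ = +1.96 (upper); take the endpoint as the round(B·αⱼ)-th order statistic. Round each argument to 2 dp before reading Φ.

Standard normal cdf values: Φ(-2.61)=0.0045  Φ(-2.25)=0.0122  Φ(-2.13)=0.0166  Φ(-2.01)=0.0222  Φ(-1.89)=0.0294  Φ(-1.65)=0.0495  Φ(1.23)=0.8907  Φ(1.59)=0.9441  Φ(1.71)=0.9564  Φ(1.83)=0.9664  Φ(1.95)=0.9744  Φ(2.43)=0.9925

(4.410, 6.117)

Lower: z₀ + z₁ = 0.060 + (-1.960) = -1.900; 1 − a(z₀+z₁) = 1 − (-0.069)(-1.900) = 0.8689; argument = 0.060 + (-1.900)/0.8689 = -2.1267 → -2.13.
α₁ = Φ(-2.13) = 0.0166; rank = round(500 × 0.0166) = 8; θ*₍8₎ = 4.410.
Upper: z₀ + z₂ = 2.020; 1 − a(z₀+z₂) = 1.1394; argument = 1.8329 → 1.83; α₂ = 0.9664; rank = 483; θ*₍483₎ = 6.117.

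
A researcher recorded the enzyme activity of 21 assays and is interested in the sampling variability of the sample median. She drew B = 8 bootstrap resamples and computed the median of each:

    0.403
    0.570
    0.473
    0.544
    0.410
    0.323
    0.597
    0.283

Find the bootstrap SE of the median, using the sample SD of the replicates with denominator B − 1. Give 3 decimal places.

Bootstrap SE is the standard deviation of the 8 replicate medians.
Mean of replicates: (0.403 + 0.570 + 0.473 + 0.544 + 0.410 + 0.323 + 0.597 + 0.283) / 8 = 3.6030 / 8 = 0.4504
Sum of squared deviations: (−0.0474)² + (+0.1196)² + (+0.0226)² + (+0.0936)² + (−0.0404)² + (−0.1274)² + (+0.1466)² + (−0.1674)² = 0.0932
Variance = 0.0932 / 7 = 0.0133
SE* = √0.0133

SE* = 0.115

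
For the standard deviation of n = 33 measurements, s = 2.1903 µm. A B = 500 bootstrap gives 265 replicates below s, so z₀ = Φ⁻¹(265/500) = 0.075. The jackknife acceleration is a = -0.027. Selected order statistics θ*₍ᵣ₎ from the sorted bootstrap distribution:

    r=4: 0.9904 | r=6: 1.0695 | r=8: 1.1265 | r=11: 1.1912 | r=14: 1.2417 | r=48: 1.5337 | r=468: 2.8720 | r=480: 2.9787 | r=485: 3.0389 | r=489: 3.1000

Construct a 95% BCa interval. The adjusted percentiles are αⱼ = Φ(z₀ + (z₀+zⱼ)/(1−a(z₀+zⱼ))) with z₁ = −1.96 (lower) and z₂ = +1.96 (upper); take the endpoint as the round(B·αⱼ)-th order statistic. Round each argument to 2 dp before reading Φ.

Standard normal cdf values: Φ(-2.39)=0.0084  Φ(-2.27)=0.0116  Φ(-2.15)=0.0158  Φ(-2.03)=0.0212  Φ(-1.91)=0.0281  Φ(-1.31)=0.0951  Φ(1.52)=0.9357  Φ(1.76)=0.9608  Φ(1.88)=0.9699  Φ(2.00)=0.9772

Lower: z₀ + z₁ = 0.075 + (-1.960) = -1.885; 1 − a(z₀+z₁) = 1 − (-0.027)(-1.885) = 0.9491; argument = 0.075 + (-1.885)/0.9491 = -1.9111 → -1.91.
α₁ = Φ(-1.91) = 0.0281; rank = round(500 × 0.0281) = 14; θ*₍14₎ = 1.2417.
Upper: z₀ + z₂ = 2.035; 1 − a(z₀+z₂) = 1.0549; argument = 2.0040 → 2.00; α₂ = 0.9772; rank = 489; θ*₍489₎ = 3.1000.

(1.2417, 3.1000)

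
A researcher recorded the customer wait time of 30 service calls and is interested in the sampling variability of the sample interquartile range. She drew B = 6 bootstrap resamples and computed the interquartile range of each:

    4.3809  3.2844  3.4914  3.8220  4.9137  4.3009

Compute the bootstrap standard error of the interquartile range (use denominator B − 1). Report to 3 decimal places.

SE* = 0.611

Bootstrap SE is the standard deviation of the 6 replicate interquartile ranges.
Mean of replicates: (4.3809 + 3.2844 + 3.4914 + 3.8220 + 4.9137 + 4.3009) / 6 = 24.19330 / 6 = 4.03222
Sum of squared deviations: (+0.34868)² + (−0.74782)² + (−0.54082)² + (−0.21022)² + (+0.88148)² + (+0.26868)² = 1.86669
Variance = 1.86669 / 5 = 0.37334
SE* = √0.37334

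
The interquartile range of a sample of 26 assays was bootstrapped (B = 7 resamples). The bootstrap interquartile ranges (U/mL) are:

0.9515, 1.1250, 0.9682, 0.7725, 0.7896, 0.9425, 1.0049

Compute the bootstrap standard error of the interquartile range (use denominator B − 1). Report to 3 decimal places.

Bootstrap SE is the standard deviation of the 7 replicate interquartile ranges.
Mean of replicates: (0.9515 + 1.1250 + 0.9682 + 0.7725 + 0.7896 + 0.9425 + 1.0049) / 7 = 6.55420 / 7 = 0.93631
Sum of squared deviations: (+0.01519)² + (+0.18869)² + (+0.03189)² + (−0.16381)² + (−0.14671)² + (+0.00619)² + (+0.06859)² = 0.08995
Variance = 0.08995 / 6 = 0.01499
SE* = √0.01499

SE* = 0.122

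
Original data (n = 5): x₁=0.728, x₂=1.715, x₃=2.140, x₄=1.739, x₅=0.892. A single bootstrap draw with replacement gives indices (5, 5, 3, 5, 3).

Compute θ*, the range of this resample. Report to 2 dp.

Resample values: 0.892, 0.892, 2.140, 0.892, 2.140.
Range = 2.140 − 0.892 = 1.25

θ* = 1.25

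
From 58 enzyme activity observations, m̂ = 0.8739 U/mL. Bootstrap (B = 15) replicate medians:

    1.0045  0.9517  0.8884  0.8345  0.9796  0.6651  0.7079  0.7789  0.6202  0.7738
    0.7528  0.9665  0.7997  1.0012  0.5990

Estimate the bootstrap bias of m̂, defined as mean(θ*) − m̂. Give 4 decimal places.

mean(θ*) = (1.0045 + 0.9517 + 0.8884 + 0.8345 + 0.9796 + 0.6651 + 0.7079 + 0.7789 + 0.6202 + 0.7738 + 0.7528 + 0.9665 + 0.7997 + 1.0012 + 0.5990) / 15 = 0.82159
bias = 0.82159 − 0.8739

bias = −0.0523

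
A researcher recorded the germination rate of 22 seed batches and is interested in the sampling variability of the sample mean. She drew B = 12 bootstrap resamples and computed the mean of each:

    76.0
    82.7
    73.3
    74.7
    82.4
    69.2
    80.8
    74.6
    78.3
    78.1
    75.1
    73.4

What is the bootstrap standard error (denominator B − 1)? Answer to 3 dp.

SE* = 4.042

Bootstrap SE is the standard deviation of the 12 replicate means.
Mean of replicates: (76.0 + 82.7 + 73.3 + 74.7 + 82.4 + 69.2 + 80.8 + 74.6 + 78.3 + 78.1 + 75.1 + 73.4) / 12 = 918.6000 / 12 = 76.5500
Sum of squared deviations: (−0.5500)² + (+6.1500)² + (−3.2500)² + (−1.8500)² + (+5.8500)² + (−7.3500)² + (+4.2500)² + (−1.9500)² + (+1.7500)² + (+1.5500)² + (−1.4500)² + (−3.1500)² = 179.7100
Variance = 179.7100 / 11 = 16.3373
SE* = √16.3373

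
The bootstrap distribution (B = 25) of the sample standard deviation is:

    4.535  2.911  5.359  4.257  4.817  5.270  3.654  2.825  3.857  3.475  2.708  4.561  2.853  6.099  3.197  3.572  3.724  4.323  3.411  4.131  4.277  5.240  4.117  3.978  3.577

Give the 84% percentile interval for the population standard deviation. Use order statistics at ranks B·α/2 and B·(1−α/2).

Sorted replicates: 2.708, 2.825, 2.853, 2.911, 3.197, 3.411, 3.475, 3.572, 3.577, 3.654, 3.724, 3.857, 3.978, 4.117, 4.131, 4.257, 4.277, 4.323, 4.535, 4.561, 4.817, 5.240, 5.270, 5.359, 6.099
α = 0.16; lower rank = 25 × 0.080 = 2; upper rank = 25 × 0.920 = 23.
The 2nd smallest replicate is 2.825; the 23rd is 5.270.

(2.825, 5.270)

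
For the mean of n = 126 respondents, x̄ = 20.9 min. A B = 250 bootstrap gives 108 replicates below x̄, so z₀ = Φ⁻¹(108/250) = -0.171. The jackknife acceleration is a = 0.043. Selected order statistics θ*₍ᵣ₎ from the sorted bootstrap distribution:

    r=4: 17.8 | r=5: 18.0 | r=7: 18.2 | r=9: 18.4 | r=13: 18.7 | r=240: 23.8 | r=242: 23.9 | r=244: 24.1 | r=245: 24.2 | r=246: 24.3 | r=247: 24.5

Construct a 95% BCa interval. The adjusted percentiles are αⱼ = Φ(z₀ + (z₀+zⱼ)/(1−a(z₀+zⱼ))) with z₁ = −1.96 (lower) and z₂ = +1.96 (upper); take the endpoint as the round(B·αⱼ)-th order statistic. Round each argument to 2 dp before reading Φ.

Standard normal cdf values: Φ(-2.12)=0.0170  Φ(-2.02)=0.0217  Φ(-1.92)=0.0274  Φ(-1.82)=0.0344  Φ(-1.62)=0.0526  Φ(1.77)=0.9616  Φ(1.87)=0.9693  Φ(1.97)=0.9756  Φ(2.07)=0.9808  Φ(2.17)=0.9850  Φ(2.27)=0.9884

(17.8, 23.8)

Lower: z₀ + z₁ = -0.171 + (-1.960) = -2.131; 1 − a(z₀+z₁) = 1 − (0.043)(-2.131) = 1.0916; argument = -0.171 + (-2.131)/1.0916 = -2.1231 → -2.12.
α₁ = Φ(-2.12) = 0.0170; rank = round(250 × 0.0170) = 4; θ*₍4₎ = 17.8.
Upper: z₀ + z₂ = 1.789; 1 − a(z₀+z₂) = 0.9231; argument = 1.7671 → 1.77; α₂ = 0.9616; rank = 240; θ*₍240₎ = 23.8.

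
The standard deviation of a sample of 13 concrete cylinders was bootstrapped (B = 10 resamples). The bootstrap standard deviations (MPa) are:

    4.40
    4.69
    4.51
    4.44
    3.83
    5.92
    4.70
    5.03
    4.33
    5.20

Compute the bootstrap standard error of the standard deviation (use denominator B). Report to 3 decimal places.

SE* = 0.542

Bootstrap SE is the standard deviation of the 10 replicate standard deviations.
Mean of replicates: (4.40 + 4.69 + 4.51 + 4.44 + 3.83 + 5.92 + 4.70 + 5.03 + 4.33 + 5.20) / 10 = 47.0500 / 10 = 4.7050
Sum of squared deviations: (−0.3050)² + (−0.0150)² + (−0.1950)² + (−0.2650)² + (−0.8750)² + (+1.2150)² + (−0.0050)² + (+0.3250)² + (−0.3750)² + (+0.4950)² = 2.9346
Variance = 2.9346 / 10 = 0.2935
SE* = √0.2935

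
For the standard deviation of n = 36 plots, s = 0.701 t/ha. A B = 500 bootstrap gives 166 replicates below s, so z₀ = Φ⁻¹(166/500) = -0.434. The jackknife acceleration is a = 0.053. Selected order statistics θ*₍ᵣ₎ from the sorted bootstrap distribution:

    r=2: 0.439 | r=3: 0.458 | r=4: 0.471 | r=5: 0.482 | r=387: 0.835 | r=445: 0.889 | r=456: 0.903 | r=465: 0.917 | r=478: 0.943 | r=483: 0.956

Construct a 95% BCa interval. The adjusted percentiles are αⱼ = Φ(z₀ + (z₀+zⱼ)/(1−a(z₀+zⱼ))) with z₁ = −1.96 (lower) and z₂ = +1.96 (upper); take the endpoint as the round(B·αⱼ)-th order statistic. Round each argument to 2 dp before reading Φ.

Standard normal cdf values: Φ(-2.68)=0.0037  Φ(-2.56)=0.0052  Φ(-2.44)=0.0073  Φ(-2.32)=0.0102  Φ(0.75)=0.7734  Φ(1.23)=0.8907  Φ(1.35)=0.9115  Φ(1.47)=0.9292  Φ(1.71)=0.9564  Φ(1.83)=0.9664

Lower: z₀ + z₁ = -0.434 + (-1.960) = -2.394; 1 − a(z₀+z₁) = 1 − (0.053)(-2.394) = 1.1269; argument = -0.434 + (-2.394)/1.1269 = -2.5584 → -2.56.
α₁ = Φ(-2.56) = 0.0052; rank = round(500 × 0.0052) = 3; θ*₍3₎ = 0.458.
Upper: z₀ + z₂ = 1.526; 1 − a(z₀+z₂) = 0.9191; argument = 1.2263 → 1.23; α₂ = 0.8907; rank = 445; θ*₍445₎ = 0.889.

(0.458, 0.889)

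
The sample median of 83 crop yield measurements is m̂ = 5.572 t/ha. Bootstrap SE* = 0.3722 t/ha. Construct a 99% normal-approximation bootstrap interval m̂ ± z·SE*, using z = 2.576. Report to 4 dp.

(4.6132, 6.5308)

Margin = 2.576 × 0.3722 = 0.95879
Interval: 5.572 ± 0.95879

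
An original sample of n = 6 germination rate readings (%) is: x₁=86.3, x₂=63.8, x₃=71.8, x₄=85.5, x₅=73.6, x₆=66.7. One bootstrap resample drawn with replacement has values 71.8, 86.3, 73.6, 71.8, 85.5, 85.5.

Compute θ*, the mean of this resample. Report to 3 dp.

Mean = (71.8 + 86.3 + 73.6 + 71.8 + 85.5 + 85.5) / 6 = 474.50 / 6 = 79.083

θ* = 79.083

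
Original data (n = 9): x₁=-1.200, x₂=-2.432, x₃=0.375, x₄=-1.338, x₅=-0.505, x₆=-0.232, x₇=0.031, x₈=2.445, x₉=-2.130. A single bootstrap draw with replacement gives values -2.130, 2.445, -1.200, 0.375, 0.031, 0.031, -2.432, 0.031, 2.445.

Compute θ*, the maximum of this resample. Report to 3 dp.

Maximum = 2.445

θ* = 2.445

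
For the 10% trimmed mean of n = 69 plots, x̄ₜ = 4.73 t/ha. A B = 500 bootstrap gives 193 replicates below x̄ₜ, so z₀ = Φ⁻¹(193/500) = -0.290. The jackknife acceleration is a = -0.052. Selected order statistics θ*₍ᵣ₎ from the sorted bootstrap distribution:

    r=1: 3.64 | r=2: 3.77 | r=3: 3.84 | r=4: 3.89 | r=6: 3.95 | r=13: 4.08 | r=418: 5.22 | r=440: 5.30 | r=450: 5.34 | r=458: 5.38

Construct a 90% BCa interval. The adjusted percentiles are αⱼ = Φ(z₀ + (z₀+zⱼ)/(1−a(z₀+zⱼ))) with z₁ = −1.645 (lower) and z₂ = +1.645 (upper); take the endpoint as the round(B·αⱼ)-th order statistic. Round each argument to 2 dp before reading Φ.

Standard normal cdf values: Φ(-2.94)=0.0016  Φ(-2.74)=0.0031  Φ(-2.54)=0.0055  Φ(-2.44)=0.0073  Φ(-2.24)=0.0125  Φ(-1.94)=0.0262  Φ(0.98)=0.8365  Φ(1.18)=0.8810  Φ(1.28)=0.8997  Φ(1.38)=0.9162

(3.89, 5.22)

Lower: z₀ + z₁ = -0.290 + (-1.645) = -1.935; 1 − a(z₀+z₁) = 1 − (-0.052)(-1.935) = 0.8994; argument = -0.290 + (-1.935)/0.8994 = -2.4415 → -2.44.
α₁ = Φ(-2.44) = 0.0073; rank = round(500 × 0.0073) = 4; θ*₍4₎ = 3.89.
Upper: z₀ + z₂ = 1.355; 1 − a(z₀+z₂) = 1.0705; argument = 0.9758 → 0.98; α₂ = 0.8365; rank = 418; θ*₍418₎ = 5.22.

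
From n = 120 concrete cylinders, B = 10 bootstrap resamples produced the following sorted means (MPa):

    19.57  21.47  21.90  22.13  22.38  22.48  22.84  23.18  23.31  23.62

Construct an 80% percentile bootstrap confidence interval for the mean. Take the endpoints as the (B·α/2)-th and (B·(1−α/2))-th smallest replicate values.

(19.57, 23.31)

α = 0.20; lower rank = 10 × 0.100 = 1; upper rank = 10 × 0.900 = 9.
The 1st smallest replicate is 19.57; the 9th is 23.31.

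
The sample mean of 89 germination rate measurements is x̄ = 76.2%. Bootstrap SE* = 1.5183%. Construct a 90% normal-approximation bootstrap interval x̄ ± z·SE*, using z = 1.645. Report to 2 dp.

Margin = 1.645 × 1.5183 = 2.498
Interval: 76.2 ± 2.498

(73.70, 78.70)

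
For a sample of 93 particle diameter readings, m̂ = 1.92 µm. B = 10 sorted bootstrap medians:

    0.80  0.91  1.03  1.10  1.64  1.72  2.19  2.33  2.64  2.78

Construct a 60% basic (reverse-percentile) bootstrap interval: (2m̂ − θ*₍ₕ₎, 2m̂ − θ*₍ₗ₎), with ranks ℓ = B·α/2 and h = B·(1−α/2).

(1.51, 2.93)

Percentile endpoints at ranks 2 and 8: θ*₍2₎ = 0.91, θ*₍8₎ = 2.33.
Basic interval reflects these around m̂:
  lower = 2 × 1.92 − 2.33 = 1.51
  upper = 2 × 1.92 − 0.91 = 2.93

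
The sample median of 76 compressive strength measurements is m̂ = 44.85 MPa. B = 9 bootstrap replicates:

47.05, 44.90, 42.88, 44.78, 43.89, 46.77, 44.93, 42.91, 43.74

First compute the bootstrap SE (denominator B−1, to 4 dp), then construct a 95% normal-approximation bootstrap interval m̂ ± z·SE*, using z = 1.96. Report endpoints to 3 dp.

Mean of replicates = 44.6500; sum of squared deviations = 17.9784; SE* = √(17.9784/8) = 1.4991
Margin = 1.96 × 1.4991 = 2.9382
Interval: 44.85 ± 2.9382

(41.912, 47.788)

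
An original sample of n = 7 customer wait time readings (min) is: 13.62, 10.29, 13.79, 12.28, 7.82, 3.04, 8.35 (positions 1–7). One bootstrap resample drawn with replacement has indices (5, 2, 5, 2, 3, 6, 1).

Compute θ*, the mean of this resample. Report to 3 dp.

θ* = 9.524

Resample values: 7.82, 10.29, 7.82, 10.29, 13.79, 3.04, 13.62.
Mean = (7.82 + 10.29 + 7.82 + 10.29 + 13.79 + 3.04 + 13.62) / 7 = 66.670 / 7 = 9.524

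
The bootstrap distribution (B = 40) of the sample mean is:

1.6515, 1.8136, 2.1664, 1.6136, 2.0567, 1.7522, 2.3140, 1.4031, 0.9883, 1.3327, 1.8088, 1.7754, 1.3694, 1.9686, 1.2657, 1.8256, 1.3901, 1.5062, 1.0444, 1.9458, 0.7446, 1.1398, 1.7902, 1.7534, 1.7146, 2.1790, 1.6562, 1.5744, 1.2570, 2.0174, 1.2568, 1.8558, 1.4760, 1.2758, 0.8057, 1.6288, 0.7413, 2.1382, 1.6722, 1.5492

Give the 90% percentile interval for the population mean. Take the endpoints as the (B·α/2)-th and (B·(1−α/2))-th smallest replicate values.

Sorted replicates: 0.7413, 0.7446, 0.8057, 0.9883, 1.0444, 1.1398, 1.2568, 1.2570, 1.2657, 1.2758, 1.3327, 1.3694, 1.3901, 1.4031, 1.4760, 1.5062, 1.5492, 1.5744, 1.6136, 1.6288, 1.6515, 1.6562, 1.6722, 1.7146, 1.7522, 1.7534, 1.7754, 1.7902, 1.8088, 1.8136, 1.8256, 1.8558, 1.9458, 1.9686, 2.0174, 2.0567, 2.1382, 2.1664, 2.1790, 2.3140
α = 0.10; lower rank = 40 × 0.050 = 2; upper rank = 40 × 0.950 = 38.
The 2nd smallest replicate is 0.7446; the 38th is 2.1664.

(0.7446, 2.1664)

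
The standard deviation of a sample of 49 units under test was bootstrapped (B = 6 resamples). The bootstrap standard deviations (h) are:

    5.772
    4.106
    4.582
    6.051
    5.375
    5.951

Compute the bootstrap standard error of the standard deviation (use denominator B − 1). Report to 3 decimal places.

SE* = 0.795

Bootstrap SE is the standard deviation of the 6 replicate standard deviations.
Mean of replicates: (5.772 + 4.106 + 4.582 + 6.051 + 5.375 + 5.951) / 6 = 31.8370 / 6 = 5.3062
Sum of squared deviations: (+0.4658)² + (−1.2002)² + (−0.7242)² + (+0.7448)² + (+0.0688)² + (+0.6448)² = 3.1571
Variance = 3.1571 / 5 = 0.6314
SE* = √0.6314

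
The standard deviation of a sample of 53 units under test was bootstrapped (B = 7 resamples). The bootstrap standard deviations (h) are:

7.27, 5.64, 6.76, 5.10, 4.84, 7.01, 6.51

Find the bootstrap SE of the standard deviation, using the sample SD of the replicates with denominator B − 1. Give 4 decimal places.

SE* = 0.9638

Bootstrap SE is the standard deviation of the 7 replicate standard deviations.
Mean of replicates: (7.27 + 5.64 + 6.76 + 5.10 + 4.84 + 7.01 + 6.51) / 7 = 43.13000 / 7 = 6.16143
Sum of squared deviations: (+1.10857)² + (−0.52143)² + (+0.59857)² + (−1.06143)² + (−1.32143)² + (+0.84857)² + (+0.34857)² = 5.57349
Variance = 5.57349 / 6 = 0.92891
SE* = √0.92891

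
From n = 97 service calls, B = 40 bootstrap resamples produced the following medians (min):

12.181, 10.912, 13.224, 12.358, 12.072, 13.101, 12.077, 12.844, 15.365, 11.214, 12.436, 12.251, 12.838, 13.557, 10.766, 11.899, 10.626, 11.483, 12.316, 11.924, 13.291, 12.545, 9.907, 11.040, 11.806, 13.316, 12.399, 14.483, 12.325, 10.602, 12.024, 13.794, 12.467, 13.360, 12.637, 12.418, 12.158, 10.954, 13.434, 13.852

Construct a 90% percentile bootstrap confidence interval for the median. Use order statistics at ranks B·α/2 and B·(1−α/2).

(10.602, 13.852)

Sorted replicates: 9.907, 10.602, 10.626, 10.766, 10.912, 10.954, 11.040, 11.214, 11.483, 11.806, 11.899, 11.924, 12.024, 12.072, 12.077, 12.158, 12.181, 12.251, 12.316, 12.325, 12.358, 12.399, 12.418, 12.436, 12.467, 12.545, 12.637, 12.838, 12.844, 13.101, 13.224, 13.291, 13.316, 13.360, 13.434, 13.557, 13.794, 13.852, 14.483, 15.365
α = 0.10; lower rank = 40 × 0.050 = 2; upper rank = 40 × 0.950 = 38.
The 2nd smallest replicate is 10.602; the 38th is 13.852.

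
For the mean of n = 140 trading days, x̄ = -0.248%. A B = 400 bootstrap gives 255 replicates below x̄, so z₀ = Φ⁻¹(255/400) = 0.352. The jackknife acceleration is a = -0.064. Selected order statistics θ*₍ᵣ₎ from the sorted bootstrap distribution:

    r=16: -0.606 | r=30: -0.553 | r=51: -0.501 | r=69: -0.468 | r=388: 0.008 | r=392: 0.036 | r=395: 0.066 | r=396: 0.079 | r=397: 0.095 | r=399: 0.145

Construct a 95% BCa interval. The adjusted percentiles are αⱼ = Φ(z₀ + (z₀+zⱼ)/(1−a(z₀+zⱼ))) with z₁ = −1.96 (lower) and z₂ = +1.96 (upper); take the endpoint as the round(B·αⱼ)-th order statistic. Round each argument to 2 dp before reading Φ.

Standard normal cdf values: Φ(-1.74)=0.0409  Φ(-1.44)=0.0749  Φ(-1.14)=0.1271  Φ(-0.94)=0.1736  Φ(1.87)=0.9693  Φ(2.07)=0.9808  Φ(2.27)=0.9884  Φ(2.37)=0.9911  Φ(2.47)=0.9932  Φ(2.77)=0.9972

(-0.553, 0.079)

Lower: z₀ + z₁ = 0.352 + (-1.960) = -1.608; 1 − a(z₀+z₁) = 1 − (-0.064)(-1.608) = 0.8971; argument = 0.352 + (-1.608)/0.8971 = -1.4405 → -1.44.
α₁ = Φ(-1.44) = 0.0749; rank = round(400 × 0.0749) = 30; θ*₍30₎ = -0.553.
Upper: z₀ + z₂ = 2.312; 1 − a(z₀+z₂) = 1.1480; argument = 2.3660 → 2.37; α₂ = 0.9911; rank = 396; θ*₍396₎ = 0.079.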